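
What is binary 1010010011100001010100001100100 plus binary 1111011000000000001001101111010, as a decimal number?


1010010011100001010100001100100 + 1111011000000000001001101111010 = 11001101011100001011101111011110 = 3446717406

3446717406


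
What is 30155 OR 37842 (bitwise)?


0b111010111001011 | 0b1001001111010010 = 0b1111011111011011 = 63451

63451


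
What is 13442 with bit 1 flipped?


13442 ^ (1 << 1) = 13442 ^ 2 = 13440

13440


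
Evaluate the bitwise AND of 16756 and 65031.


0b100000101110100 & 0b1111111000000111 = 0b100000000000100 = 16388

16388


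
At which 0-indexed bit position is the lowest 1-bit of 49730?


0b1100001001000010. Lowest set bit at position 1

1


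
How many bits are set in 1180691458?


0b1000110010111111110110000000010 has 15 set bits

15


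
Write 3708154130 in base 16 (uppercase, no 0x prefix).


3708154130 = DD05F112 hex

DD05F112


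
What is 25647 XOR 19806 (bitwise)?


0b110010000101111 ^ 0b100110101011110 = 0b10100101110001 = 10609

10609


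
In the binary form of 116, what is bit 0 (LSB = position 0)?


0b1110100, position 0 = 0

0


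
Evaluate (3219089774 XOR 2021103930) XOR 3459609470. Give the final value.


Step 1: 3219089774 ^ 2021103930 = 3349737556
Step 2: 3349737556 ^ 3459609470 = 161317674

161317674


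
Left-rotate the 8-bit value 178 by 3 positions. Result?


Rotate 0b10110010 left by 3 (8-bit) = 0b10010101 = 149

149


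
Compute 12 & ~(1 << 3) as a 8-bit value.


12 & ~(1 << 3) = 4

4


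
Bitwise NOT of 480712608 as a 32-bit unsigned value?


~0b11100101001110001011110100000 = 0b11100011010110001110100001011111 = 3814254687 (32-bit unsigned)

3814254687


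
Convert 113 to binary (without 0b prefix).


113 = 1110001 in binary

1110001


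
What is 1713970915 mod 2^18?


1713970915 & 262143 = 73443

73443


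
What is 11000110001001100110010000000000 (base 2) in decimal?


11000110001001100110010000000000 in decimal = 3324404736

3324404736


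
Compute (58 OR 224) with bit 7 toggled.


Step 1: 58 | 224 = 250
Step 2: 250 ^ (1 << 7) = 250 ^ 128 = 122

122


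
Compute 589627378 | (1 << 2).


589627378 | (1 << 2) = 589627378 | 4 = 589627382

589627382


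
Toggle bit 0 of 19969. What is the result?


19969 ^ (1 << 0) = 19969 ^ 1 = 19968

19968


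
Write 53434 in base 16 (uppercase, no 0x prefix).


53434 = D0BA hex

D0BA


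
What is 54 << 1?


0b110110 << 1 = 0b1101100 = 108

108


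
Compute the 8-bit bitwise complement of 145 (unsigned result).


~0b10010001 = 0b1101110 = 110 (8-bit unsigned)

110


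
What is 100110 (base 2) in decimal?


100110 in decimal = 38

38


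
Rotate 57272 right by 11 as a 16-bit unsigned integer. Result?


Rotate 0b1101111110111000 right by 11 (16-bit) = 0b1111011100011011 = 63259

63259


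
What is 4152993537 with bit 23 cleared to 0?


4152993537 & ~(1 << 23) = 4144604929

4144604929


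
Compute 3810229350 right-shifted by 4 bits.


0b11100011000110110111110001100110 >> 4 = 0b1110001100011011011111000110 = 238139334

238139334


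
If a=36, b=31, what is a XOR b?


36 ^ 31 = 59

59


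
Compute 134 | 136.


0b10000110 | 0b10001000 = 0b10001110 = 142

142


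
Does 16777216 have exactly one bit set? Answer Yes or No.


0b1000000000000000000000000. Only one bit set => Yes

Yes


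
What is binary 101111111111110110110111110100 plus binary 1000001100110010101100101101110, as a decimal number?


101111111111110110110111110100 + 1000001100110010101100101101110 = 1110001100110001100011101100010 = 1905837922

1905837922


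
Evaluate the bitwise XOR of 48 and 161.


0b110000 ^ 0b10100001 = 0b10010001 = 145

145


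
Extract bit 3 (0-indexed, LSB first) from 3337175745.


0b11000110111010010100001011000001, position 3 = 0

0


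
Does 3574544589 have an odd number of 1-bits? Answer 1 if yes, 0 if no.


0b11010101000011110011100011001101 has 17 ones => parity 1

1


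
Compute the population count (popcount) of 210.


0b11010010 has 4 set bits

4


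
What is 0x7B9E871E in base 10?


7B9E871E hex = 2073986846 decimal

2073986846


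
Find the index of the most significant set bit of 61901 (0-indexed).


0b1111000111001101. Highest set bit at position 15

15


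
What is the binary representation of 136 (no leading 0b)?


136 = 10001000 in binary

10001000


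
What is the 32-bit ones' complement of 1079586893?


1079586893 ^ 4294967295 = 3215380402

3215380402


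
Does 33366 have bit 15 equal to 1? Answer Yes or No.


0b1000001001010110, bit 15 = 1. Yes

Yes


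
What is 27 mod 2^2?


27 & 3 = 3

3


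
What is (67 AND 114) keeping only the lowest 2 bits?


Step 1: 67 & 114 = 66
Step 2: 66 & 3 = 2

2


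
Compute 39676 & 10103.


0b1001101011111100 & 0b10011101110111 = 0b1001110100 = 628

628


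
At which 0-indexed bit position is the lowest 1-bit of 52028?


0b1100101100111100. Lowest set bit at position 2

2


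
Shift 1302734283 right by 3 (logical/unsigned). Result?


0b1001101101001100010010111001011 >> 3 = 0b1001101101001100010010111001 = 162841785

162841785


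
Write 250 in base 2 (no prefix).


250 = 11111010 in binary

11111010


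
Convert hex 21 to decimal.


21 hex = 33 decimal

33


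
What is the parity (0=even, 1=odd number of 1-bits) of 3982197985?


0b11101101010110111000010011100001 has 17 ones => parity 1

1


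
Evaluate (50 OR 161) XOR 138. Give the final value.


Step 1: 50 | 161 = 179
Step 2: 179 ^ 138 = 57

57


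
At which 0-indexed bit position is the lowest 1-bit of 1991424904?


0b1110110101100101011101110001000. Lowest set bit at position 3

3


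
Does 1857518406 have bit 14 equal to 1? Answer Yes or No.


0b1101110101101110111101101000110, bit 14 = 1. Yes

Yes


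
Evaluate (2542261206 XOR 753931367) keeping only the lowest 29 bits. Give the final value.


Step 1: 2542261206 ^ 753931367 = 3145189297
Step 2: 3145189297 & 536870911 = 460834737

460834737


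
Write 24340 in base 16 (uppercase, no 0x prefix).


24340 = 5F14 hex

5F14


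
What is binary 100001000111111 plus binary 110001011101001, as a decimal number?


100001000111111 + 110001011101001 = 1010010100101000 = 42280

42280


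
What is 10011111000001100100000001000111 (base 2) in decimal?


10011111000001100100000001000111 in decimal = 2667987015

2667987015


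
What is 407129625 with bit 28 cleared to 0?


407129625 & ~(1 << 28) = 138694169

138694169


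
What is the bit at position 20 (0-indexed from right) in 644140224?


0b100110011001001100110011000000, position 20 = 0

0


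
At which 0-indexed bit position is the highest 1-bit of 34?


0b100010. Highest set bit at position 5

5


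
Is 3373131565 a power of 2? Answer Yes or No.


0b11001001000011011110011100101101. Multiple bits set => No

No


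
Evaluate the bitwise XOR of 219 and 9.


0b11011011 ^ 0b1001 = 0b11010010 = 210

210


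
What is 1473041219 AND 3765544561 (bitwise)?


0b1010111110011001101001101000011 & 0b11100000011100011010011001110001 = 0b1000000010000001000001001000001 = 1077969473

1077969473


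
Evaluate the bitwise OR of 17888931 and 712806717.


0b1000100001111011010100011 | 0b101010011111001001000100111101 = 0b101011011111001111011110111111 = 729610175

729610175


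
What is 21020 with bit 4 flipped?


21020 ^ (1 << 4) = 21020 ^ 16 = 21004

21004


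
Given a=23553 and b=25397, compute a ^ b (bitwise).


23553 ^ 25397 = 16180

16180


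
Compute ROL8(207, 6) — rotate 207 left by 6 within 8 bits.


Rotate 0b11001111 left by 6 (8-bit) = 0b11110011 = 243

243


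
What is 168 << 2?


0b10101000 << 2 = 0b1010100000 = 672

672


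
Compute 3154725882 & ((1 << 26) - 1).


3154725882 & 67108863 = 609274

609274


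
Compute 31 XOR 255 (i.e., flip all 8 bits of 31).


31 ^ 255 = 224

224


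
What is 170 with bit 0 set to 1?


170 | (1 << 0) = 170 | 1 = 171

171


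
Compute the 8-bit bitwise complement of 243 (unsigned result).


~0b11110011 = 0b1100 = 12 (8-bit unsigned)

12


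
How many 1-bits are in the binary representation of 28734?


0b111000000111110 has 8 set bits

8


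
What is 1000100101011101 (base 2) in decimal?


1000100101011101 in decimal = 35165

35165


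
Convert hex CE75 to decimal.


CE75 hex = 52853 decimal

52853


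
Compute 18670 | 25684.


0b100100011101110 | 0b110010001010100 = 0b110110011111110 = 27902

27902


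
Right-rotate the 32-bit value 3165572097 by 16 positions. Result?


Rotate 0b10111100101011101100110000000001 right by 16 (32-bit) = 0b11001100000000011011110010101110 = 3422665902

3422665902


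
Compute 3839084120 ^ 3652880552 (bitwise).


0b11100100110100111100011001011000 ^ 0b11011001101110101000100010101000 = 0b111101011010010100111011110000 = 1030311664

1030311664


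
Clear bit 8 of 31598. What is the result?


31598 & ~(1 << 8) = 31342

31342


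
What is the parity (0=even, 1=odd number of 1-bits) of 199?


0b11000111 has 5 ones => parity 1

1


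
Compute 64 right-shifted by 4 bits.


0b1000000 >> 4 = 0b100 = 4

4


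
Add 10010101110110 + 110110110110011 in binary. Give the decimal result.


10010101110110 + 110110110110011 = 1001001100101001 = 37673

37673


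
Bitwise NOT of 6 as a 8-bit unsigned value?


~0b110 = 0b11111001 = 249 (8-bit unsigned)

249


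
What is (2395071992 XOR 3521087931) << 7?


Step 1: 2395071992 ^ 3521087931 = 1595829315
Step 2: 1595829315 << 7 = 204266152320

204266152320


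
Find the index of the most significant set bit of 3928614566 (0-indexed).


0b11101010001010011110011010100110. Highest set bit at position 31

31


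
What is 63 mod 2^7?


63 & 127 = 63

63


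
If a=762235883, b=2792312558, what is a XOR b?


762235883 ^ 2792312558 = 2332132613

2332132613


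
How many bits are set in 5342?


0b1010011011110 has 8 set bits

8


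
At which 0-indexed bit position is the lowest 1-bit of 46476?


0b1011010110001100. Lowest set bit at position 2

2


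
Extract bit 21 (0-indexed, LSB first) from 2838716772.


0b10101001001100110110000101100100, position 21 = 1

1


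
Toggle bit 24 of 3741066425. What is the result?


3741066425 ^ (1 << 24) = 3741066425 ^ 16777216 = 3757843641

3757843641


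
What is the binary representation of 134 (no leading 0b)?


134 = 10000110 in binary

10000110


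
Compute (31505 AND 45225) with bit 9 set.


Step 1: 31505 & 45225 = 12289
Step 2: 12289 | (1 << 9) = 12289 | 512 = 12801

12801


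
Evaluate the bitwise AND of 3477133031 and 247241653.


0b11001111010000001101011011100111 & 0b1110101111001001101110110101 = 0b1110000000001001001010100101 = 234918565

234918565


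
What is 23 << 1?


0b10111 << 1 = 0b101110 = 46

46


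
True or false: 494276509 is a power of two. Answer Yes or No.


0b11101011101100000111110011101. Multiple bits set => No

No


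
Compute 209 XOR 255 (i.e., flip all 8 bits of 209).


209 ^ 255 = 46

46


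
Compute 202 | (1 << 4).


202 | (1 << 4) = 202 | 16 = 218

218


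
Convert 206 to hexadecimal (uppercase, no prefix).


206 = CE hex

CE


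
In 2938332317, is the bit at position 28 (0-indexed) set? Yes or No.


0b10101111001000110110010010011101, bit 28 = 0. No

No


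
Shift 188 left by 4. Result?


0b10111100 << 4 = 0b101111000000 = 3008

3008


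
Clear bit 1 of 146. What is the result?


146 & ~(1 << 1) = 144

144


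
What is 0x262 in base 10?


262 hex = 610 decimal

610


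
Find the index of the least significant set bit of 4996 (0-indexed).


0b1001110000100. Lowest set bit at position 2

2


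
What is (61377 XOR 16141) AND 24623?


Step 1: 61377 ^ 16141 = 53452
Step 2: 53452 & 24623 = 16396

16396


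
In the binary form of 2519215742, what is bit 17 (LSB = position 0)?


0b10010110001010000010111001111110, position 17 = 0

0


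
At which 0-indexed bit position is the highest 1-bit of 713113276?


0b101010100000010011111010111100. Highest set bit at position 29

29


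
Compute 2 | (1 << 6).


2 | (1 << 6) = 2 | 64 = 66

66


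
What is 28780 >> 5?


0b111000001101100 >> 5 = 0b1110000011 = 899

899


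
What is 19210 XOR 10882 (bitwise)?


0b100101100001010 ^ 0b10101010000010 = 0b110000110001000 = 24968

24968


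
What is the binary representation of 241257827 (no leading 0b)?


241257827 = 1110011000010100110101100011 in binary

1110011000010100110101100011


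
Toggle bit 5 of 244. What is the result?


244 ^ (1 << 5) = 244 ^ 32 = 212

212


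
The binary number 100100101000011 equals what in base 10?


100100101000011 in decimal = 18755

18755


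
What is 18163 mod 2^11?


18163 & 2047 = 1779

1779


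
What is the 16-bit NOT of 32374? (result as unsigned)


~0b111111001110110 = 0b1000000110001001 = 33161 (16-bit unsigned)

33161


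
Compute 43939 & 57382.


0b1010101110100011 & 0b1110000000100110 = 0b1010000000100010 = 40994

40994


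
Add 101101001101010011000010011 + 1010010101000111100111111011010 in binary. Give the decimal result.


101101001101010011000010011 + 1010010101000111100111111011010 = 1011000010010100111010111101101 = 1481274861

1481274861


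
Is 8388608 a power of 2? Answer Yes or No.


0b100000000000000000000000. Only one bit set => Yes

Yes


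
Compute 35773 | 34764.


0b1000101110111101 | 0b1000011111001100 = 0b1000111111111101 = 36861

36861


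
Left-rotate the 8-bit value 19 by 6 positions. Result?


Rotate 0b10011 left by 6 (8-bit) = 0b11000100 = 196

196


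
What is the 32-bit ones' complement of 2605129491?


2605129491 ^ 4294967295 = 1689837804

1689837804


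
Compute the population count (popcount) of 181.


0b10110101 has 5 set bits

5


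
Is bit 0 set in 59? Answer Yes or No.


0b111011, bit 0 = 1. Yes

Yes


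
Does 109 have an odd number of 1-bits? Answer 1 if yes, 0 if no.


0b1101101 has 5 ones => parity 1

1


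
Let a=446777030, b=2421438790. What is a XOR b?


446777030 ^ 2421438790 = 2331344768

2331344768


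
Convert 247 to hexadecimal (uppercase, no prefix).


247 = F7 hex

F7


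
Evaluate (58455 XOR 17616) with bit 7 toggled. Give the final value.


Step 1: 58455 ^ 17616 = 41095
Step 2: 41095 ^ (1 << 7) = 41095 ^ 128 = 40967

40967


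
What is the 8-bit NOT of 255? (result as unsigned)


~0b11111111 = 0b0 = 0 (8-bit unsigned)

0


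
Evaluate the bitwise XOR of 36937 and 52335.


0b1001000001001001 ^ 0b1100110001101111 = 0b101110000100110 = 23590

23590


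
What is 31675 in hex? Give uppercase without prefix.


31675 = 7BBB hex

7BBB


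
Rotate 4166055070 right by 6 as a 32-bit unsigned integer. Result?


Rotate 0b11111000010100001111010010011110 right by 6 (32-bit) = 0b1111011111000010100001111010010 = 2078360530

2078360530


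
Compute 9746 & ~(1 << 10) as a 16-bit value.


9746 & ~(1 << 10) = 8722

8722


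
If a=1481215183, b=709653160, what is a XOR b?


1481215183 ^ 709653160 = 1912995431

1912995431


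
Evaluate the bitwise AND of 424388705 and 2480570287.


0b11001010010111010100001100001 & 0b10010011110110100111111110101111 = 0b10001010010100010100000100001 = 290072609

290072609


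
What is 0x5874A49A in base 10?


5874A49A hex = 1484039322 decimal

1484039322


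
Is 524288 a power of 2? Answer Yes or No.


0b10000000000000000000. Only one bit set => Yes

Yes


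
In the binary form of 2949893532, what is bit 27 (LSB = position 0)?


0b10101111110100111100110110011100, position 27 = 1

1


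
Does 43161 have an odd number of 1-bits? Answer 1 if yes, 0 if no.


0b1010100010011001 has 7 ones => parity 1

1


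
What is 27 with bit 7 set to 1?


27 | (1 << 7) = 27 | 128 = 155

155


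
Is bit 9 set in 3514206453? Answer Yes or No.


0b11010001011101101000100011110101, bit 9 = 0. No

No


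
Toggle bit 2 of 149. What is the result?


149 ^ (1 << 2) = 149 ^ 4 = 145

145


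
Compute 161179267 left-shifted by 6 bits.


0b1001100110110110011010000011 << 6 = 0b1001100110110110011010000011000000 = 10315473088

10315473088


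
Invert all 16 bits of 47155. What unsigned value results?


47155 ^ 65535 = 18380

18380


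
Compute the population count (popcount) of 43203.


0b1010100011000011 has 7 set bits

7


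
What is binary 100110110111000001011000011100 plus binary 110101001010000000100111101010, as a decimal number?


100110110111000001011000011100 + 110101001010000000100111101010 = 1011100000001000010000000000110 = 1543774214

1543774214


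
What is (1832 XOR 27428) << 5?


Step 1: 1832 ^ 27428 = 27660
Step 2: 27660 << 5 = 885120

885120


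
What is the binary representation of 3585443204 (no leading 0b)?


3585443204 = 11010101101101011000010110000100 in binary

11010101101101011000010110000100


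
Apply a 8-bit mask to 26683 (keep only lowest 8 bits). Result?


26683 & 255 = 59

59


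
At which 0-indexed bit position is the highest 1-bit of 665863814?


0b100111101100000100011010000110. Highest set bit at position 29

29


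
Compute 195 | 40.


0b11000011 | 0b101000 = 0b11101011 = 235

235


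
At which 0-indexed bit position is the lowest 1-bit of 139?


0b10001011. Lowest set bit at position 0

0


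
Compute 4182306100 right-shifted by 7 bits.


0b11111001010010001110110100110100 >> 7 = 0b1111100101001000111011010 = 32674266

32674266


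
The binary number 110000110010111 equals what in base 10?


110000110010111 in decimal = 24983

24983


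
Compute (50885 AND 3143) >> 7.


Step 1: 50885 & 3143 = 1093
Step 2: 1093 >> 7 = 8

8


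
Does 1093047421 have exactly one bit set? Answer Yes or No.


0b1000001001001101001010001111101. Multiple bits set => No

No


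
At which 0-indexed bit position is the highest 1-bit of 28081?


0b110110110110001. Highest set bit at position 14

14


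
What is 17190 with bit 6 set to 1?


17190 | (1 << 6) = 17190 | 64 = 17254

17254


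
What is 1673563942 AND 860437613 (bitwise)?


0b1100011110000001000111100100110 & 0b110011010010010011110001101101 = 0b100011010000000000110000100100 = 591399972

591399972


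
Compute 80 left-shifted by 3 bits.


0b1010000 << 3 = 0b1010000000 = 640

640


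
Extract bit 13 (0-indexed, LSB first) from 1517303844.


0b1011010011100000011100000100100, position 13 = 1

1


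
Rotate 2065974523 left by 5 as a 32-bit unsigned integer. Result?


Rotate 0b1111011001001000100010011111011 left by 5 (32-bit) = 0b1100100100010001001111101101111 = 1686675311

1686675311


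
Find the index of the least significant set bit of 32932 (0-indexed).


0b1000000010100100. Lowest set bit at position 2

2


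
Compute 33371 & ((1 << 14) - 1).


33371 & 16383 = 603

603


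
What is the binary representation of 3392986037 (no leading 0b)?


3392986037 = 11001010001111001101101110110101 in binary

11001010001111001101101110110101


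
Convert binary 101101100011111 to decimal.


101101100011111 in decimal = 23327

23327


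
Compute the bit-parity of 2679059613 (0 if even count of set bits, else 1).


0b10011111101011110011010010011101 has 20 ones => parity 0

0


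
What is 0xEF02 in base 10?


EF02 hex = 61186 decimal

61186


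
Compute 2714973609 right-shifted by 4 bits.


0b10100001110100110011010110101001 >> 4 = 0b1010000111010011001101011010 = 169685850

169685850


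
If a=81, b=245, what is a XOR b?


81 ^ 245 = 164

164


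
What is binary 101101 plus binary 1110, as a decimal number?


101101 + 1110 = 111011 = 59

59


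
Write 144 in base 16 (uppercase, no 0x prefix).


144 = 90 hex

90


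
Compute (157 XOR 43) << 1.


Step 1: 157 ^ 43 = 182
Step 2: 182 << 1 = 364

364


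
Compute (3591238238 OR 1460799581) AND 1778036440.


Step 1: 3591238238 | 1460799581 = 3609197151
Step 2: 3609197151 & 1778036440 = 1092266584

1092266584


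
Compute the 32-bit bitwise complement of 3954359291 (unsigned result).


~0b11101011101100101011101111111011 = 0b10100010011010100010000000100 = 340608004 (32-bit unsigned)

340608004


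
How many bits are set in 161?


0b10100001 has 3 set bits

3


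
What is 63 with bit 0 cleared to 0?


63 & ~(1 << 0) = 62

62


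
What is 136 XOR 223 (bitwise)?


0b10001000 ^ 0b11011111 = 0b1010111 = 87

87


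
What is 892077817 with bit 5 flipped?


892077817 ^ (1 << 5) = 892077817 ^ 32 = 892077785

892077785


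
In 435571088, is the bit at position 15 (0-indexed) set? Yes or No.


0b11001111101100100100110010000, bit 15 = 0. No

No


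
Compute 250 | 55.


0b11111010 | 0b110111 = 0b11111111 = 255

255


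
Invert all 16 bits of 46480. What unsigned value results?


46480 ^ 65535 = 19055

19055


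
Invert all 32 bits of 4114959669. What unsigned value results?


4114959669 ^ 4294967295 = 180007626

180007626


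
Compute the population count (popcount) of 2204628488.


0b10000011011001111111011000001000 has 15 set bits

15


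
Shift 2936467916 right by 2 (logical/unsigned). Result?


0b10101111000001101111000111001100 >> 2 = 0b101011110000011011110001110011 = 734116979

734116979


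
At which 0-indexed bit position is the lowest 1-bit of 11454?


0b10110010111110. Lowest set bit at position 1

1


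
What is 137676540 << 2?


0b1000001101001100011011111100 << 2 = 0b100000110100110001101111110000 = 550706160

550706160


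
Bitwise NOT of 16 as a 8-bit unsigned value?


~0b10000 = 0b11101111 = 239 (8-bit unsigned)

239


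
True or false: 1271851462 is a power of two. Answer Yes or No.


0b1001011110011101110100111000110. Multiple bits set => No

No


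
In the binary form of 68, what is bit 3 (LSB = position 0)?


0b1000100, position 3 = 0

0


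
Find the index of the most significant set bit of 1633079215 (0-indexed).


0b1100001010101101100111110101111. Highest set bit at position 30

30


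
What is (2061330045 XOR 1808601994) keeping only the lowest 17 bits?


Step 1: 2061330045 ^ 1808601994 = 286291447
Step 2: 286291447 & 131071 = 30199

30199


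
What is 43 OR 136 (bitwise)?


0b101011 | 0b10001000 = 0b10101011 = 171

171


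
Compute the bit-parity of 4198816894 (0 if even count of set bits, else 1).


0b11111010010001001101110001111110 has 19 ones => parity 1

1


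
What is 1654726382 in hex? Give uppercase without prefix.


1654726382 = 62A11EEE hex

62A11EEE


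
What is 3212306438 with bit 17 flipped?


3212306438 ^ (1 << 17) = 3212306438 ^ 131072 = 3212175366

3212175366


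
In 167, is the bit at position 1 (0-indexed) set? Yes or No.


0b10100111, bit 1 = 1. Yes

Yes


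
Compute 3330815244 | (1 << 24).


3330815244 | (1 << 24) = 3330815244 | 16777216 = 3347592460

3347592460


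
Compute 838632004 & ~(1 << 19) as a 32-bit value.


838632004 & ~(1 << 19) = 838107716

838107716


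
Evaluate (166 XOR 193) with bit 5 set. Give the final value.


Step 1: 166 ^ 193 = 103
Step 2: 103 | (1 << 5) = 103 | 32 = 103

103


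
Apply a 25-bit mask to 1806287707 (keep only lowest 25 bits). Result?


1806287707 & 33554431 = 27902811

27902811


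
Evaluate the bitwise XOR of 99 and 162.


0b1100011 ^ 0b10100010 = 0b11000001 = 193

193


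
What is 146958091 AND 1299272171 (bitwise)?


0b1000110000100110011100001011 & 0b1001101011100010101000111101011 = 0b1000010000000100000100001011 = 138428683

138428683


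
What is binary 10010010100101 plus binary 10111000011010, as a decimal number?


10010010100101 + 10111000011010 = 101001010111111 = 21183

21183


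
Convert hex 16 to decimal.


16 hex = 22 decimal

22


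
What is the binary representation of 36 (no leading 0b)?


36 = 100100 in binary

100100


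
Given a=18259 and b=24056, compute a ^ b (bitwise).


18259 ^ 24056 = 6827

6827


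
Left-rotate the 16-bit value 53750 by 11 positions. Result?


Rotate 0b1101000111110110 left by 11 (16-bit) = 0b1011011010001111 = 46735

46735


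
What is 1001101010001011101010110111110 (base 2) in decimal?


1001101010001011101010110111110 in decimal = 1296422334

1296422334


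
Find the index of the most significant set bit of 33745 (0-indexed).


0b1000001111010001. Highest set bit at position 15

15


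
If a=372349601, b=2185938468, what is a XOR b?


372349601 ^ 2185938468 = 2491112581

2491112581


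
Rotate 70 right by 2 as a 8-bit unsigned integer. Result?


Rotate 0b1000110 right by 2 (8-bit) = 0b10010001 = 145

145


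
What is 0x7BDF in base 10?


7BDF hex = 31711 decimal

31711


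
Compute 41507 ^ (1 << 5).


41507 ^ (1 << 5) = 41507 ^ 32 = 41475

41475


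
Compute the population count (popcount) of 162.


0b10100010 has 3 set bits

3


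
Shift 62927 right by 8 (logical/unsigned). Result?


0b1111010111001111 >> 8 = 0b11110101 = 245

245


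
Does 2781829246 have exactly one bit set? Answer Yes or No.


0b10100101110011110101100001111110. Multiple bits set => No

No


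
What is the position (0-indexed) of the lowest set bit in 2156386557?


0b10000000100001111101100011111101. Lowest set bit at position 0

0


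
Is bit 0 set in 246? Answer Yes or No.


0b11110110, bit 0 = 0. No

No


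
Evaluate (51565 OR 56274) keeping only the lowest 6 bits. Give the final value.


Step 1: 51565 | 56274 = 56319
Step 2: 56319 & 63 = 63

63


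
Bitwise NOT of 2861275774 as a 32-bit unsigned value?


~0b10101010100010111001101001111110 = 0b1010101011101000110010110000001 = 1433691521 (32-bit unsigned)

1433691521


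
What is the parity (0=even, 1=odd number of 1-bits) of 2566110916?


0b10011000111100111011111011000100 has 18 ones => parity 0

0


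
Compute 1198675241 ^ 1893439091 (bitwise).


0b1000111011100100101010100101001 ^ 0b1110000110110111001011001110011 = 0b110111101010011100001101011010 = 933872474

933872474


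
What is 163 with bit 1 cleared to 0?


163 & ~(1 << 1) = 161

161


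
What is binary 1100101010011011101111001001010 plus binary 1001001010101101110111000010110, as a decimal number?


1100101010011011101111001001010 + 1001001010101101110111000010110 = 10101110101001001100110001100000 = 2930035808

2930035808


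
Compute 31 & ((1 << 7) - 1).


31 & 127 = 31

31


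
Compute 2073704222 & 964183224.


0b1111011100110100011011100011110 & 0b111001011110000100010010111000 = 0b111001000110000000010000011000 = 957875224

957875224


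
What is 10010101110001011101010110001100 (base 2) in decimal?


10010101110001011101010110001100 in decimal = 2512770444

2512770444


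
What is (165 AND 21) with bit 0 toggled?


Step 1: 165 & 21 = 5
Step 2: 5 ^ (1 << 0) = 5 ^ 1 = 4

4


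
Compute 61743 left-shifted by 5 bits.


0b1111000100101111 << 5 = 0b111100010010111100000 = 1975776

1975776


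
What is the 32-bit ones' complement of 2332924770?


2332924770 ^ 4294967295 = 1962042525

1962042525


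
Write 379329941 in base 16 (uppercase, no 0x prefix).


379329941 = 169C1D95 hex

169C1D95


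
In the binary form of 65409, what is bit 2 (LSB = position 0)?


0b1111111110000001, position 2 = 0

0


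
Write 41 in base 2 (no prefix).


41 = 101001 in binary

101001


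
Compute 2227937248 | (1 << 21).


2227937248 | (1 << 21) = 2227937248 | 2097152 = 2230034400

2230034400


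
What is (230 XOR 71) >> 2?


Step 1: 230 ^ 71 = 161
Step 2: 161 >> 2 = 40

40


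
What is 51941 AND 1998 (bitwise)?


0b1100101011100101 & 0b11111001110 = 0b1011000100 = 708

708


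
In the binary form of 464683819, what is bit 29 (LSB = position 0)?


0b11011101100101000001100101011, position 29 = 0

0


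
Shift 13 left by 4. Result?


0b1101 << 4 = 0b11010000 = 208

208


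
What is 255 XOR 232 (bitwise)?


0b11111111 ^ 0b11101000 = 0b10111 = 23

23


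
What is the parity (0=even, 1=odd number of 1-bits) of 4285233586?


0b11111111011010110111100110110010 has 22 ones => parity 0

0


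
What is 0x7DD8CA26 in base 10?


7DD8CA26 hex = 2111359526 decimal

2111359526


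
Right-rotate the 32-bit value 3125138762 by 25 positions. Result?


Rotate 0b10111010010001011101010101001010 right by 25 (32-bit) = 0b100010111010101010010101011101 = 585803101

585803101


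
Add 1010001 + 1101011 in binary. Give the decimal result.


1010001 + 1101011 = 10111100 = 188

188


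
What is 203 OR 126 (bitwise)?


0b11001011 | 0b1111110 = 0b11111111 = 255

255


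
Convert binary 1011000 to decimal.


1011000 in decimal = 88

88


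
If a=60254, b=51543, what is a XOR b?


60254 ^ 51543 = 8713

8713


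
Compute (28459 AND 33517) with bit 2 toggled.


Step 1: 28459 & 33517 = 553
Step 2: 553 ^ (1 << 2) = 553 ^ 4 = 557

557


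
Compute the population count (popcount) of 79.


0b1001111 has 5 set bits

5


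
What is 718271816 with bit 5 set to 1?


718271816 | (1 << 5) = 718271816 | 32 = 718271848

718271848


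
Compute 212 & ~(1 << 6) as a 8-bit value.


212 & ~(1 << 6) = 148

148


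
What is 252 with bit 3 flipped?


252 ^ (1 << 3) = 252 ^ 8 = 244

244


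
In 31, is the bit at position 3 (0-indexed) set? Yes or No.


0b11111, bit 3 = 1. Yes

Yes


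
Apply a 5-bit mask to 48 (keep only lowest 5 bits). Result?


48 & 31 = 16

16


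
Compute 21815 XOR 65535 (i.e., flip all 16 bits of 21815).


21815 ^ 65535 = 43720

43720


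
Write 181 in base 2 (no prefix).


181 = 10110101 in binary

10110101


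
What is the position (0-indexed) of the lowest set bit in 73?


0b1001001. Lowest set bit at position 0

0


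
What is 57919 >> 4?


0b1110001000111111 >> 4 = 0b111000100011 = 3619

3619


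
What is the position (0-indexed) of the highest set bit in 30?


0b11110. Highest set bit at position 4

4


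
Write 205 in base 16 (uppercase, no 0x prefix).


205 = CD hex

CD


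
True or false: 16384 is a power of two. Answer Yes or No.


0b100000000000000. Only one bit set => Yes

Yes


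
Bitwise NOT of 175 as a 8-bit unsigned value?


~0b10101111 = 0b1010000 = 80 (8-bit unsigned)

80


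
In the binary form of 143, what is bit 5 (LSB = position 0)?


0b10001111, position 5 = 0

0


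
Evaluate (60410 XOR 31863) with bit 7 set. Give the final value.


Step 1: 60410 ^ 31863 = 38797
Step 2: 38797 | (1 << 7) = 38797 | 128 = 38797

38797


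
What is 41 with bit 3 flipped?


41 ^ (1 << 3) = 41 ^ 8 = 33

33


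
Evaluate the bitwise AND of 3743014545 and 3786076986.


0b11011111000110011101111010010001 & 0b11100001101010101111001100111010 = 0b11000001000010001101001000010000 = 3238580752

3238580752


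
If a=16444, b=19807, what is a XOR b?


16444 ^ 19807 = 3427

3427


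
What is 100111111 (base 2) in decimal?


100111111 in decimal = 319

319


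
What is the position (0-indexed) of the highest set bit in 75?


0b1001011. Highest set bit at position 6

6


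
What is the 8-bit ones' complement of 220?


220 ^ 255 = 35

35


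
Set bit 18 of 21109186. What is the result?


21109186 | (1 << 18) = 21109186 | 262144 = 21371330

21371330


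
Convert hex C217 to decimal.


C217 hex = 49687 decimal

49687


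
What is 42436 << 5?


0b1010010111000100 << 5 = 0b101001011100010000000 = 1357952

1357952


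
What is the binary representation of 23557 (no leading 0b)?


23557 = 101110000000101 in binary

101110000000101


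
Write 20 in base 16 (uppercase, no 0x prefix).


20 = 14 hex

14


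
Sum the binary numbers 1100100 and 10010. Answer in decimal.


1100100 + 10010 = 1110110 = 118

118


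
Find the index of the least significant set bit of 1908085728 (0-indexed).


0b1110001101110110001001111100000. Lowest set bit at position 5

5


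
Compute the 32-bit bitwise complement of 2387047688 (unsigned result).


~0b10001110010001110111010100001000 = 0b1110001101110001000101011110111 = 1907919607 (32-bit unsigned)

1907919607


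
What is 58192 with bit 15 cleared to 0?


58192 & ~(1 << 15) = 25424

25424


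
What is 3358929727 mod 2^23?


3358929727 & 8388607 = 3486527

3486527


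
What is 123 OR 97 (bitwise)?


0b1111011 | 0b1100001 = 0b1111011 = 123

123


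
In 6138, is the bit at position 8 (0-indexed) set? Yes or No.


0b1011111111010, bit 8 = 1. Yes

Yes


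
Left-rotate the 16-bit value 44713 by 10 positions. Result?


Rotate 0b1010111010101001 left by 10 (16-bit) = 0b1010011010111010 = 42682

42682


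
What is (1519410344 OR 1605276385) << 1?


Step 1: 1519410344 | 1605276385 = 1606344425
Step 2: 1606344425 << 1 = 3212688850

3212688850


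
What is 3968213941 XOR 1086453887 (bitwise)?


0b11101100100001100010001110110101 ^ 0b1000000110000011111100001111111 = 0b10101100010001111101101111001010 = 2890390474

2890390474


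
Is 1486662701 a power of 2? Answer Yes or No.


0b1011000100111001010110000101101. Multiple bits set => No

No


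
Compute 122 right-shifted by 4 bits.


0b1111010 >> 4 = 0b111 = 7

7


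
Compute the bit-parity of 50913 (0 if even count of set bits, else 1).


0b1100011011100001 has 8 ones => parity 0

0


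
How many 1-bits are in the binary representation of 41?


0b101001 has 3 set bits

3


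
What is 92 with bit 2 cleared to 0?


92 & ~(1 << 2) = 88

88


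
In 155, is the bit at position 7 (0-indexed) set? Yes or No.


0b10011011, bit 7 = 1. Yes

Yes


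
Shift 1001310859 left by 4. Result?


0b111011101011101100101010001011 << 4 = 0b1110111010111011001010100010110000 = 16020973744

16020973744


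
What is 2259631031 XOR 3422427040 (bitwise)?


0b10000110101011110011101110110111 ^ 0b11001011111111100001011110100000 = 0b1001101010100010010110000010111 = 1297165335

1297165335


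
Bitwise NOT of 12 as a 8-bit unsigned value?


~0b1100 = 0b11110011 = 243 (8-bit unsigned)

243


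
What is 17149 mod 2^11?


17149 & 2047 = 765

765


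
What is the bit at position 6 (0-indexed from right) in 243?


0b11110011, position 6 = 1

1


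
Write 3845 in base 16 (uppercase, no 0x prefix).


3845 = F05 hex

F05


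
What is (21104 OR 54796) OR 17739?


Step 1: 21104 | 54796 = 54908
Step 2: 54908 | 17739 = 55167

55167


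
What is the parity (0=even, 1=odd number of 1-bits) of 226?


0b11100010 has 4 ones => parity 0

0


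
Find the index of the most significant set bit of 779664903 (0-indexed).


0b101110011110001011111000000111. Highest set bit at position 29

29


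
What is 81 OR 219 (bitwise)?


0b1010001 | 0b11011011 = 0b11011011 = 219

219


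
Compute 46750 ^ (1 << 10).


46750 ^ (1 << 10) = 46750 ^ 1024 = 45726

45726


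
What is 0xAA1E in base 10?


AA1E hex = 43550 decimal

43550


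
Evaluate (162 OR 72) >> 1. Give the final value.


Step 1: 162 | 72 = 234
Step 2: 234 >> 1 = 117

117


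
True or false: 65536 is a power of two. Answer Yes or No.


0b10000000000000000. Only one bit set => Yes

Yes


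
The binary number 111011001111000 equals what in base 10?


111011001111000 in decimal = 30328

30328


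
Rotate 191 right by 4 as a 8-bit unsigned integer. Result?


Rotate 0b10111111 right by 4 (8-bit) = 0b11111011 = 251

251


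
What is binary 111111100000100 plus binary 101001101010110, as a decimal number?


111111100000100 + 101001101010110 = 1101001001011010 = 53850

53850


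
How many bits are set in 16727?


0b100000101010111 has 7 set bits

7


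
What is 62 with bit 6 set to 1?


62 | (1 << 6) = 62 | 64 = 126

126


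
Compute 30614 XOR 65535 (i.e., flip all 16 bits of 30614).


30614 ^ 65535 = 34921

34921


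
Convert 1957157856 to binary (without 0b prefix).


1957157856 = 1110100101001111101101111100000 in binary

1110100101001111101101111100000


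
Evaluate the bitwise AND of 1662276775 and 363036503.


0b1100011000101000101010010100111 & 0b10101101000110111111101010111 = 0b1000000000101010000000111 = 16798727

16798727


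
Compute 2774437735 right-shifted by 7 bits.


0b10100101010111101000111101100111 >> 7 = 0b1010010101011110100011110 = 21675294

21675294


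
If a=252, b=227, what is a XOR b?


252 ^ 227 = 31

31


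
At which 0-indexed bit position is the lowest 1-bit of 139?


0b10001011. Lowest set bit at position 0

0


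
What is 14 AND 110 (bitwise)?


0b1110 & 0b1101110 = 0b1110 = 14

14


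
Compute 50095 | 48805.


0b1100001110101111 | 0b1011111010100101 = 0b1111111110101111 = 65455

65455


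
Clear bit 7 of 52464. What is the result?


52464 & ~(1 << 7) = 52336

52336


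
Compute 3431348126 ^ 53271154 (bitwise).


0b11001100100001100011011110011110 ^ 0b11001011001101101001110010 = 0b11001111101010101110110111101100 = 3484085740

3484085740


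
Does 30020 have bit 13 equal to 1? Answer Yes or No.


0b111010101000100, bit 13 = 1. Yes

Yes


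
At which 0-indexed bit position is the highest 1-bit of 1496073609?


0b1011001001011000100010110001001. Highest set bit at position 30

30


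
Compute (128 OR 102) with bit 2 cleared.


Step 1: 128 | 102 = 230
Step 2: 230 & ~(1 << 2) = 226

226


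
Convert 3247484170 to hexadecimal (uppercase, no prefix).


3247484170 = C190AD0A hex

C190AD0A


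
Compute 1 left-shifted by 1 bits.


0b1 << 1 = 0b10 = 2

2


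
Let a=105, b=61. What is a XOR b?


105 ^ 61 = 84

84


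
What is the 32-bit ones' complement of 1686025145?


1686025145 ^ 4294967295 = 2608942150

2608942150


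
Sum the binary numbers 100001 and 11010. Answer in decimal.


100001 + 11010 = 111011 = 59

59


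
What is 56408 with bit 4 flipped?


56408 ^ (1 << 4) = 56408 ^ 16 = 56392

56392


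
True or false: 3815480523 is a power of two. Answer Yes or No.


0b11100011011010111001110011001011. Multiple bits set => No

No


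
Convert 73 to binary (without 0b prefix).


73 = 1001001 in binary

1001001


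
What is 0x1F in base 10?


1F hex = 31 decimal

31


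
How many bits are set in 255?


0b11111111 has 8 set bits

8


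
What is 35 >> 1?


0b100011 >> 1 = 0b10001 = 17

17


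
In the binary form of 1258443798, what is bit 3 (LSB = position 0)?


0b1001011000000100101010000010110, position 3 = 0

0


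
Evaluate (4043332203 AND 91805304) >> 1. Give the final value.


Step 1: 4043332203 & 91805304 = 16798312
Step 2: 16798312 >> 1 = 8399156

8399156
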